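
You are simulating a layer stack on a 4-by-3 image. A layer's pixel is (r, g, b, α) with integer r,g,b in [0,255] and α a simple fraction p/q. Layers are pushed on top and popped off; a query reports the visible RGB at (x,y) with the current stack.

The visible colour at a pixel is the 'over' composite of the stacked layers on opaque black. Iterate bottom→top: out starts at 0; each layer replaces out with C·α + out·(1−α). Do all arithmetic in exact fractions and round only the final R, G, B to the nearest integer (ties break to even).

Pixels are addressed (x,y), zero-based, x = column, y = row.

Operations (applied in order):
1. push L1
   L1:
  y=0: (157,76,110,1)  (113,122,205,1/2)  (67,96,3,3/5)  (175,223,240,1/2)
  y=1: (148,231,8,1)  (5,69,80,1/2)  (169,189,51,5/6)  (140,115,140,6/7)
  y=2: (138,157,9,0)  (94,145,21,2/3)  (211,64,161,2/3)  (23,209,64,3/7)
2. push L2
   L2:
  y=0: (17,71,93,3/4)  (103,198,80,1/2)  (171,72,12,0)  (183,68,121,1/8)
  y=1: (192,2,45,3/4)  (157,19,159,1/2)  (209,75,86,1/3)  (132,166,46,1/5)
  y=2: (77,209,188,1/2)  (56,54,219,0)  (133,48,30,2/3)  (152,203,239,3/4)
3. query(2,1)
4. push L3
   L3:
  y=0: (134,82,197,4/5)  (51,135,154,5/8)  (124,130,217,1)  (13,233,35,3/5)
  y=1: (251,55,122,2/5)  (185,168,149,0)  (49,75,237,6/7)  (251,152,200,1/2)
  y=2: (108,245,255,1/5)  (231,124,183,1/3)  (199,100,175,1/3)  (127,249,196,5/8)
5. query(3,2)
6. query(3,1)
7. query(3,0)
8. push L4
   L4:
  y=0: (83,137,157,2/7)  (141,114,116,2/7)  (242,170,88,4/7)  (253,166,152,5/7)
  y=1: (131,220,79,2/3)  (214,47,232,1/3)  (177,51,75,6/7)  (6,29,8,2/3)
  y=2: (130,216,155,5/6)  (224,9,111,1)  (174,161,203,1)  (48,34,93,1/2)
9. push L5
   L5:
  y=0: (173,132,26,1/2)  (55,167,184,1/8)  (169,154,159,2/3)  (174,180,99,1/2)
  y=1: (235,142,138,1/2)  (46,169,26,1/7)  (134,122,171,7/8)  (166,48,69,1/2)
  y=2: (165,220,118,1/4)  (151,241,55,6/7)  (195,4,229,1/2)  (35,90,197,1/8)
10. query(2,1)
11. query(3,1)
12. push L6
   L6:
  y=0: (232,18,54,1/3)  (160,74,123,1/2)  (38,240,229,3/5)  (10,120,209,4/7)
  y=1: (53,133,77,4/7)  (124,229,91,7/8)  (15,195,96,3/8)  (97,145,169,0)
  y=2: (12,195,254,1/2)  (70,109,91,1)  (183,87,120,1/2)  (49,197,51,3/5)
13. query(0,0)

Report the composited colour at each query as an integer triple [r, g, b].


at x=2,y=1 over L1,L2:
L1 α=5/6: [845/6, 315/2, 85/2]
L2 α=1/3: [1472/9, 130, 57]
rounded: [164, 130, 57]

query (3,2) [L1,L2,L3] — begin 0,0,0
L1 α=3/7: [69/7, 627/7, 192/7]
L2 α=3/4: [3261/28, 2445/14, 5211/28]
L3 α=5/8: [27563/224, 24765/112, 43073/224]
= [123, 221, 192]

at x=3,y=1 over L1,L2,L3:
+L1 (α=6/7) → [120, 690/7, 120]
+L2 (α=1/5) → [612/5, 3922/35, 526/5]
+L3 (α=1/2) → [1867/10, 4621/35, 763/5]
→ [187, 132, 153]

(3,0) stack=L1,L2,L3; from [0,0,0]:
L1 α=1/2: [175/2, 223/2, 120]
L2 α=1/8: [1591/16, 1697/16, 961/8]
L3 α=3/5: [1903/40, 7289/40, 1381/20]
= [48, 182, 69]

(2,1) stack=L1,L2,L3,L4,L5; from [0,0,0]:
after L1 α=5/6: [845/6, 315/2, 85/2]
after L2 α=1/3: [1472/9, 130, 57]
after L3 α=6/7: [4118/63, 580/7, 1479/7]
after L4 α=6/7: [71024/441, 2722/49, 4629/49]
after L5 α=7/8: [242341/1764, 5571/49, 31641/196]
rounded: [137, 114, 161]

(3,1) stack=L1,L2,L3,L4,L5; from [0,0,0]:
L1 α=6/7: [120, 690/7, 120]
L2 α=1/5: [612/5, 3922/35, 526/5]
L3 α=1/2: [1867/10, 4621/35, 763/5]
L4 α=2/3: [1987/30, 2217/35, 281/5]
L5 α=1/2: [6967/60, 3897/70, 313/5]
= [116, 56, 63]

query (0,0) [L1,L2,L3,L4,L5,L6] — begin 0,0,0
after L1 α=1: [157, 76, 110]
after L2 α=3/4: [52, 289/4, 389/4]
after L3 α=4/5: [588/5, 1601/20, 3541/20]
after L4 α=2/7: [754/7, 2697/28, 4797/28]
after L5 α=1/2: [1965/14, 6393/56, 5525/56]
after L6 α=1/3: [3589/21, 2299/28, 7037/84]
rounded: [171, 82, 84]


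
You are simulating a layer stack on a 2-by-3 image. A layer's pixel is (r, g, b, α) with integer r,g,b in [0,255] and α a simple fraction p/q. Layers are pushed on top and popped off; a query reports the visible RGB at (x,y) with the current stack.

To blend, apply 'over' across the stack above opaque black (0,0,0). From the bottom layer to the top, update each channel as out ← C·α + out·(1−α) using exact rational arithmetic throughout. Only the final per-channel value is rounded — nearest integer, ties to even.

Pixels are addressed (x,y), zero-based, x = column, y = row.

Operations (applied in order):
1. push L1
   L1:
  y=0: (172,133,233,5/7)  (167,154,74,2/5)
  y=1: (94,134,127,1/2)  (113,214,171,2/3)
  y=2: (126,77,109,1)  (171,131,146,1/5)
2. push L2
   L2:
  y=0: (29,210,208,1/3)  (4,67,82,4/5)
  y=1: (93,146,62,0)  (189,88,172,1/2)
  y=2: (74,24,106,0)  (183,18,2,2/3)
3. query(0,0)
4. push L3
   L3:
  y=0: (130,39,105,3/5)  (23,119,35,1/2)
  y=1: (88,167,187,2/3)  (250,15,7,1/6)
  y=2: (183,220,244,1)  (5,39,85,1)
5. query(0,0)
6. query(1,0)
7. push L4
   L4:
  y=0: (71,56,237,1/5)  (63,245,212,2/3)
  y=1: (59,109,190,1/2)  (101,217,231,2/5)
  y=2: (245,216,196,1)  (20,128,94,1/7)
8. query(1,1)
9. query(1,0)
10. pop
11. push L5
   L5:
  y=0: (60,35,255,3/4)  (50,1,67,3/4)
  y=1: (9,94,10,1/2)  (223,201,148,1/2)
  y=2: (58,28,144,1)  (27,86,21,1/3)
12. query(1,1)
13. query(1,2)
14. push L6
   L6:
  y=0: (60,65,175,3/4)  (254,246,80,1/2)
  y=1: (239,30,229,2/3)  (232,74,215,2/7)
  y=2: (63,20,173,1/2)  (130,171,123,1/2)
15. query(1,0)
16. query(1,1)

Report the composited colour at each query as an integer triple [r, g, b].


query (0,0) [L1,L2] — begin 0,0,0
after L1 α=5/7: [860/7, 95, 1165/7]
after L2 α=1/3: [641/7, 400/3, 1262/7]
→ [92, 133, 180]

query (0,0) [L1,L2,L3] — begin 0,0,0
+L1 (α=5/7) → [860/7, 95, 1165/7]
+L2 (α=1/3) → [641/7, 400/3, 1262/7]
+L3 (α=3/5) → [4012/35, 1151/15, 4729/35]
= [115, 77, 135]

(1,0) stack=L1,L2,L3; from [0,0,0]:
+L1 (α=2/5) → [334/5, 308/5, 148/5]
+L2 (α=4/5) → [414/25, 1648/25, 1788/25]
+L3 (α=1/2) → [989/50, 4623/50, 2663/50]
rounded: [20, 92, 53]

(1,1) stack=L1,L2,L3,L4; from [0,0,0]:
after L1 α=2/3: [226/3, 428/3, 114]
after L2 α=1/2: [793/6, 346/3, 143]
after L3 α=1/6: [5465/36, 1775/18, 361/3]
after L4 α=2/5: [7889/60, 4379/30, 823/5]
→ [131, 146, 165]

(1,0) stack=L1,L2,L3,L4; from [0,0,0]:
L1 α=2/5: [334/5, 308/5, 148/5]
L2 α=4/5: [414/25, 1648/25, 1788/25]
L3 α=1/2: [989/50, 4623/50, 2663/50]
L4 α=2/3: [7289/150, 29123/150, 23863/150]
→ [49, 194, 159]

at x=1,y=1 over L1,L2,L3,L5:
after L1 α=2/3: [226/3, 428/3, 114]
after L2 α=1/2: [793/6, 346/3, 143]
after L3 α=1/6: [5465/36, 1775/18, 361/3]
after L5 α=1/2: [13493/72, 5393/36, 805/6]
rounded: [187, 150, 134]

at x=1,y=2 over L1,L2,L3,L5:
+L1 (α=1/5) → [171/5, 131/5, 146/5]
+L2 (α=2/3) → [667/5, 311/15, 166/15]
+L3 (α=1) → [5, 39, 85]
+L5 (α=1/3) → [37/3, 164/3, 191/3]
= [12, 55, 64]

query (1,0) [L1,L2,L3,L5,L6] — begin 0,0,0
+L1 (α=2/5) → [334/5, 308/5, 148/5]
+L2 (α=4/5) → [414/25, 1648/25, 1788/25]
+L3 (α=1/2) → [989/50, 4623/50, 2663/50]
+L5 (α=3/4) → [8489/200, 4773/200, 12713/200]
+L6 (α=1/2) → [59289/400, 53973/400, 28713/400]
= [148, 135, 72]

(1,1) stack=L1,L2,L3,L5,L6; from [0,0,0]:
L1 α=2/3: [226/3, 428/3, 114]
L2 α=1/2: [793/6, 346/3, 143]
L3 α=1/6: [5465/36, 1775/18, 361/3]
L5 α=1/2: [13493/72, 5393/36, 805/6]
L6 α=2/7: [100873/504, 32293/252, 6605/42]
= [200, 128, 157]


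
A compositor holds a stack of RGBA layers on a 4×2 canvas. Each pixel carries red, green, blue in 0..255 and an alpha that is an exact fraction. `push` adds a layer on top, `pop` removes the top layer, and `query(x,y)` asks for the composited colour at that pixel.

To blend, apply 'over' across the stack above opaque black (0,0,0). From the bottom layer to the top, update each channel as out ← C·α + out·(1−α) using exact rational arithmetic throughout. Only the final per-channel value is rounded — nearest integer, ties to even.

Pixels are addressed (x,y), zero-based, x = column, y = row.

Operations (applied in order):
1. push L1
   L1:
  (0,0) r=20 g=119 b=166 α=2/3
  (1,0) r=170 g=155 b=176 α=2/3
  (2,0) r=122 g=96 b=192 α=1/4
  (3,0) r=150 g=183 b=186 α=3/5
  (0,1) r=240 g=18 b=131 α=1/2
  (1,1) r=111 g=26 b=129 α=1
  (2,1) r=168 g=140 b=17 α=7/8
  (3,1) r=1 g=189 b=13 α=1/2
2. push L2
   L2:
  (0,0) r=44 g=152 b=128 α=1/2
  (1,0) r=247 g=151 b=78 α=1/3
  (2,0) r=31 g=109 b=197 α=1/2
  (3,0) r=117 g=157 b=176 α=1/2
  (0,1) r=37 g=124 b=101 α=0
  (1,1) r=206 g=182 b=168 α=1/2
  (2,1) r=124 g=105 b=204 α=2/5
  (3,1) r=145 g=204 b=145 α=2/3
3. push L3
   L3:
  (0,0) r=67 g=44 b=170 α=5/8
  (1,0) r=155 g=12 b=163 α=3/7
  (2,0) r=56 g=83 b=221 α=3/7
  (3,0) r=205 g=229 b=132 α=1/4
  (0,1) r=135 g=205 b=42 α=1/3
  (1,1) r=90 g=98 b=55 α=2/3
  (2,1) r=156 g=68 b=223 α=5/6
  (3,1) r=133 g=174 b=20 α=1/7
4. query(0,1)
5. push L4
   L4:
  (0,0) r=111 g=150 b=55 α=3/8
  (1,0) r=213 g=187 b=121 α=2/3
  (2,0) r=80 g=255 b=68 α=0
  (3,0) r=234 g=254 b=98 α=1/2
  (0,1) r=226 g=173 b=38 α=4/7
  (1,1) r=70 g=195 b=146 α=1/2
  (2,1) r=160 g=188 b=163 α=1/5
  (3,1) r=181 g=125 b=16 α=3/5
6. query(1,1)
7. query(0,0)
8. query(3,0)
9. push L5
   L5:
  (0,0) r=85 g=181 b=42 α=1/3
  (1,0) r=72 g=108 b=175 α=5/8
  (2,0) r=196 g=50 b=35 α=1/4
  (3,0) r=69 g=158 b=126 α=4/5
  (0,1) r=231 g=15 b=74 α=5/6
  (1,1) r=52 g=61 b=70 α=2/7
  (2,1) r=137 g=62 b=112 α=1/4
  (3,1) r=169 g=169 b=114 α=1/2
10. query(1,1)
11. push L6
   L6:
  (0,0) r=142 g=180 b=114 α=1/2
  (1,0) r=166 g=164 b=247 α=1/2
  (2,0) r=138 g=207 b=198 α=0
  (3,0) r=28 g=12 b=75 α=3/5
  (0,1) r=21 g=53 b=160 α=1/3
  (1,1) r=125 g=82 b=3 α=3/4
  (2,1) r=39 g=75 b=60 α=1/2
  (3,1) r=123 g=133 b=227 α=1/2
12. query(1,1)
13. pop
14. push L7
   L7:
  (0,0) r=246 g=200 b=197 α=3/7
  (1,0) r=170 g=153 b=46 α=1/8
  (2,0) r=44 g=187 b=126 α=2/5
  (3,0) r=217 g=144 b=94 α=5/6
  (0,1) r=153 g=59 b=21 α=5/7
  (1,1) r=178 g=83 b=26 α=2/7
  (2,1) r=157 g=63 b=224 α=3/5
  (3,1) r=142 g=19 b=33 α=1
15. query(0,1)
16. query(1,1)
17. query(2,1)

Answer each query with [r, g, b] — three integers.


query (0,1) [L1,L2,L3] — begin 0,0,0
+L1 (α=1/2) → [120, 9, 131/2]
+L2 (α=0) → [120, 9, 131/2]
+L3 (α=1/3) → [125, 223/3, 173/3]
rounded: [125, 74, 58]

at x=1,y=1 over L1,L2,L3,L4:
+L1 (α=1) → [111, 26, 129]
+L2 (α=1/2) → [317/2, 104, 297/2]
+L3 (α=2/3) → [677/6, 100, 517/6]
+L4 (α=1/2) → [1097/12, 295/2, 1393/12]
= [91, 148, 116]

(0,0) stack=L1,L2,L3,L4; from [0,0,0]:
after L1 α=2/3: [40/3, 238/3, 332/3]
after L2 α=1/2: [86/3, 347/3, 358/3]
after L3 α=5/8: [421/8, 567/8, 151]
after L4 α=3/8: [4769/64, 6435/64, 115]
= [75, 101, 115]

query (3,0) [L1,L2,L3,L4] — begin 0,0,0
+L1 (α=3/5) → [90, 549/5, 558/5]
+L2 (α=1/2) → [207/2, 667/5, 719/5]
+L3 (α=1/4) → [1031/8, 1573/10, 2817/20]
+L4 (α=1/2) → [2903/16, 4113/20, 4777/40]
rounded: [181, 206, 119]

query (1,1) [L1,L2,L3,L4,L5] — begin 0,0,0
L1 α=1: [111, 26, 129]
L2 α=1/2: [317/2, 104, 297/2]
L3 α=2/3: [677/6, 100, 517/6]
L4 α=1/2: [1097/12, 295/2, 1393/12]
L5 α=2/7: [6733/84, 1719/14, 1235/12]
rounded: [80, 123, 103]

at x=1,y=1 over L1,L2,L3,L4,L5,L6:
+L1 (α=1) → [111, 26, 129]
+L2 (α=1/2) → [317/2, 104, 297/2]
+L3 (α=2/3) → [677/6, 100, 517/6]
+L4 (α=1/2) → [1097/12, 295/2, 1393/12]
+L5 (α=2/7) → [6733/84, 1719/14, 1235/12]
+L6 (α=3/4) → [38233/336, 5163/56, 1343/48]
= [114, 92, 28]

(0,1) stack=L1,L2,L3,L4,L5,L7; from [0,0,0]:
L1 α=1/2: [120, 9, 131/2]
L2 α=0: [120, 9, 131/2]
L3 α=1/3: [125, 223/3, 173/3]
L4 α=4/7: [1279/7, 915/7, 325/7]
L5 α=5/6: [4682/21, 240/7, 2915/42]
L7 α=5/7: [25429/147, 2545/49, 5120/147]
→ [173, 52, 35]

at x=1,y=1 over L1,L2,L3,L4,L5,L7:
L1 α=1: [111, 26, 129]
L2 α=1/2: [317/2, 104, 297/2]
L3 α=2/3: [677/6, 100, 517/6]
L4 α=1/2: [1097/12, 295/2, 1393/12]
L5 α=2/7: [6733/84, 1719/14, 1235/12]
L7 α=2/7: [63569/588, 10919/98, 6799/84]
rounded: [108, 111, 81]

at x=2,y=1 over L1,L2,L3,L4,L5,L7:
after L1 α=7/8: [147, 245/2, 119/8]
after L2 α=2/5: [689/5, 231/2, 3621/40]
after L3 α=5/6: [4589/30, 911/12, 48221/240]
after L4 α=1/5: [11578/75, 295/3, 58001/300]
after L5 α=1/4: [15003/100, 357/4, 69201/400]
after L7 α=3/5: [38553/250, 147/2, 203601/1000]
rounded: [154, 74, 204]


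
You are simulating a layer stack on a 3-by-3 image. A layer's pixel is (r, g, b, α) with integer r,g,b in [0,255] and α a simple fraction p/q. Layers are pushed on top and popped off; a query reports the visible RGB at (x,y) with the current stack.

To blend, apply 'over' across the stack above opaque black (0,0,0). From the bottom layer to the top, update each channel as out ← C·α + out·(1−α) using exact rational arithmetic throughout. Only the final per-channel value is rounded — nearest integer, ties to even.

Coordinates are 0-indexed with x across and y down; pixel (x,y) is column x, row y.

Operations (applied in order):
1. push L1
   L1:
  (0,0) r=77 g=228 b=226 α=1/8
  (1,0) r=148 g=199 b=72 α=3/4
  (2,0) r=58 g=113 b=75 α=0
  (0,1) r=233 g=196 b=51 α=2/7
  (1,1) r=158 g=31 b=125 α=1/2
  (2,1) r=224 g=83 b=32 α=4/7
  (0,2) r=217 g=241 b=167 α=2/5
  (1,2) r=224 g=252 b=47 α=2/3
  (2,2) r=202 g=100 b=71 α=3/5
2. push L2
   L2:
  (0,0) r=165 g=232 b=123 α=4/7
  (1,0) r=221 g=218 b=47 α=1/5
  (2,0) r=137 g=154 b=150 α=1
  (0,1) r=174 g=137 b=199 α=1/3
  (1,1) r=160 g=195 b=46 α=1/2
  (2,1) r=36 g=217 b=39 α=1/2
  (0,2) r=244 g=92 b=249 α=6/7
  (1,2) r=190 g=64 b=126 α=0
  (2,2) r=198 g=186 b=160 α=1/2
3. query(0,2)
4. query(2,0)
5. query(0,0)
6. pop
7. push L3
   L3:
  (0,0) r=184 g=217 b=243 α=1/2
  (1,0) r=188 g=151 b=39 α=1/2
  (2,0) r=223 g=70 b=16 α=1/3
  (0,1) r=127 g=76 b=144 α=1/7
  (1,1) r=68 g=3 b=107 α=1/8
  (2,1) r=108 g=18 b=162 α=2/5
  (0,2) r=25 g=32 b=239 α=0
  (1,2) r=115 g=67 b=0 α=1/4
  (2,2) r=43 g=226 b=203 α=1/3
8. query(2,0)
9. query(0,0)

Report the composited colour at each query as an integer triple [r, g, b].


(0,2) stack=L1,L2; from [0,0,0]:
+L1 (α=2/5) → [434/5, 482/5, 334/5]
+L2 (α=6/7) → [7754/35, 3242/35, 7804/35]
rounded: [222, 93, 223]

(2,0) stack=L1,L2; from [0,0,0]:
L1 α=0: [0, 0, 0]
L2 α=1: [137, 154, 150]
= [137, 154, 150]

(0,0) stack=L1,L2; from [0,0,0]:
L1 α=1/8: [77/8, 57/2, 113/4]
L2 α=4/7: [5511/56, 2027/14, 2307/28]
= [98, 145, 82]

query (2,0) [L1,L3] — begin 0,0,0
after L1 α=0: [0, 0, 0]
after L3 α=1/3: [223/3, 70/3, 16/3]
→ [74, 23, 5]

query (0,0) [L1,L3] — begin 0,0,0
after L1 α=1/8: [77/8, 57/2, 113/4]
after L3 α=1/2: [1549/16, 491/4, 1085/8]
→ [97, 123, 136]


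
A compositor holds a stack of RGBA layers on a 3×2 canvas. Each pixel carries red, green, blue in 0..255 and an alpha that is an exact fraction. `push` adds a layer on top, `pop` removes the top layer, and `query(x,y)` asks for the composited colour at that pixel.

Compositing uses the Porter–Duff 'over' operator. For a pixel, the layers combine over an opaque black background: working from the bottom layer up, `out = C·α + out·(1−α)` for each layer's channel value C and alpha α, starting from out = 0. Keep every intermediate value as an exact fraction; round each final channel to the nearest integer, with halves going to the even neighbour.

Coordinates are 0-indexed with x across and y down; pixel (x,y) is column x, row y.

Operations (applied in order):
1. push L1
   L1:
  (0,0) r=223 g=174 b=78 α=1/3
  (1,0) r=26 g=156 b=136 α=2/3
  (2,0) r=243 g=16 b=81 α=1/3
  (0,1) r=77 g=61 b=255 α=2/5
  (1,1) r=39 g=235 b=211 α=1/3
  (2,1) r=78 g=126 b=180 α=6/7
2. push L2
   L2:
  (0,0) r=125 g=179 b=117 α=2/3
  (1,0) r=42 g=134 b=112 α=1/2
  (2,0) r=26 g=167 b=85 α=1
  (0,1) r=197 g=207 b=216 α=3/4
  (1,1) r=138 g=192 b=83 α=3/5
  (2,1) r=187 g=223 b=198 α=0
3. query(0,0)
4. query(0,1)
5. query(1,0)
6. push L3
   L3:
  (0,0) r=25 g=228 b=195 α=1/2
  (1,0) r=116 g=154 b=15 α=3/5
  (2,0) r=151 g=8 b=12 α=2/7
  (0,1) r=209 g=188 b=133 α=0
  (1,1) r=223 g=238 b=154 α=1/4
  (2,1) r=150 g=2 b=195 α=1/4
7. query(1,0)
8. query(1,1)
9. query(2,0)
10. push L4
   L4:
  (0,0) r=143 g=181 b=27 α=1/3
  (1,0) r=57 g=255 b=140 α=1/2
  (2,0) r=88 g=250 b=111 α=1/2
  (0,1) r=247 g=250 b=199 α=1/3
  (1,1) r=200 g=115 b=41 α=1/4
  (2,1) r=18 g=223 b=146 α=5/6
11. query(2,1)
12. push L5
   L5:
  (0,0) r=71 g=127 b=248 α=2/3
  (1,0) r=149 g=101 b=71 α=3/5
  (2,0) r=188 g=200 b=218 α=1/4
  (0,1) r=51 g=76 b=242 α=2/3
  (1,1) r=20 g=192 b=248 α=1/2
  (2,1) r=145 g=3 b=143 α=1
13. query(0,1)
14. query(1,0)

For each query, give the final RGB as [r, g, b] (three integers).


query (0,0) [L1,L2] — begin 0,0,0
+L1 (α=1/3) → [223/3, 58, 26]
+L2 (α=2/3) → [973/9, 416/3, 260/3]
= [108, 139, 87]

query (0,1) [L1,L2] — begin 0,0,0
L1 α=2/5: [154/5, 122/5, 102]
L2 α=3/4: [3109/20, 3227/20, 375/2]
→ [155, 161, 188]

at x=1,y=0 over L1,L2:
L1 α=2/3: [52/3, 104, 272/3]
L2 α=1/2: [89/3, 119, 304/3]
→ [30, 119, 101]

(1,0) stack=L1,L2,L3; from [0,0,0]:
after L1 α=2/3: [52/3, 104, 272/3]
after L2 α=1/2: [89/3, 119, 304/3]
after L3 α=3/5: [1222/15, 140, 743/15]
rounded: [81, 140, 50]

query (1,1) [L1,L2,L3] — begin 0,0,0
+L1 (α=1/3) → [13, 235/3, 211/3]
+L2 (α=3/5) → [88, 2198/15, 1169/15]
+L3 (α=1/4) → [487/4, 847/5, 1939/20]
= [122, 169, 97]

(2,0) stack=L1,L2,L3; from [0,0,0]:
L1 α=1/3: [81, 16/3, 27]
L2 α=1: [26, 167, 85]
L3 α=2/7: [432/7, 851/7, 449/7]
→ [62, 122, 64]

(2,1) stack=L1,L2,L3,L4; from [0,0,0]:
after L1 α=6/7: [468/7, 108, 1080/7]
after L2 α=0: [468/7, 108, 1080/7]
after L3 α=1/4: [1227/14, 163/2, 4605/28]
after L4 α=5/6: [829/28, 2393/12, 25045/168]
= [30, 199, 149]

(0,1) stack=L1,L2,L3,L4,L5; from [0,0,0]:
L1 α=2/5: [154/5, 122/5, 102]
L2 α=3/4: [3109/20, 3227/20, 375/2]
L3 α=0: [3109/20, 3227/20, 375/2]
L4 α=1/3: [5579/30, 1909/10, 574/3]
L5 α=2/3: [8639/90, 1143/10, 2026/9]
→ [96, 114, 225]

at x=1,y=0 over L1,L2,L3,L4,L5:
L1 α=2/3: [52/3, 104, 272/3]
L2 α=1/2: [89/3, 119, 304/3]
L3 α=3/5: [1222/15, 140, 743/15]
L4 α=1/2: [2077/30, 395/2, 2843/30]
L5 α=3/5: [8782/75, 698/5, 6038/75]
= [117, 140, 81]


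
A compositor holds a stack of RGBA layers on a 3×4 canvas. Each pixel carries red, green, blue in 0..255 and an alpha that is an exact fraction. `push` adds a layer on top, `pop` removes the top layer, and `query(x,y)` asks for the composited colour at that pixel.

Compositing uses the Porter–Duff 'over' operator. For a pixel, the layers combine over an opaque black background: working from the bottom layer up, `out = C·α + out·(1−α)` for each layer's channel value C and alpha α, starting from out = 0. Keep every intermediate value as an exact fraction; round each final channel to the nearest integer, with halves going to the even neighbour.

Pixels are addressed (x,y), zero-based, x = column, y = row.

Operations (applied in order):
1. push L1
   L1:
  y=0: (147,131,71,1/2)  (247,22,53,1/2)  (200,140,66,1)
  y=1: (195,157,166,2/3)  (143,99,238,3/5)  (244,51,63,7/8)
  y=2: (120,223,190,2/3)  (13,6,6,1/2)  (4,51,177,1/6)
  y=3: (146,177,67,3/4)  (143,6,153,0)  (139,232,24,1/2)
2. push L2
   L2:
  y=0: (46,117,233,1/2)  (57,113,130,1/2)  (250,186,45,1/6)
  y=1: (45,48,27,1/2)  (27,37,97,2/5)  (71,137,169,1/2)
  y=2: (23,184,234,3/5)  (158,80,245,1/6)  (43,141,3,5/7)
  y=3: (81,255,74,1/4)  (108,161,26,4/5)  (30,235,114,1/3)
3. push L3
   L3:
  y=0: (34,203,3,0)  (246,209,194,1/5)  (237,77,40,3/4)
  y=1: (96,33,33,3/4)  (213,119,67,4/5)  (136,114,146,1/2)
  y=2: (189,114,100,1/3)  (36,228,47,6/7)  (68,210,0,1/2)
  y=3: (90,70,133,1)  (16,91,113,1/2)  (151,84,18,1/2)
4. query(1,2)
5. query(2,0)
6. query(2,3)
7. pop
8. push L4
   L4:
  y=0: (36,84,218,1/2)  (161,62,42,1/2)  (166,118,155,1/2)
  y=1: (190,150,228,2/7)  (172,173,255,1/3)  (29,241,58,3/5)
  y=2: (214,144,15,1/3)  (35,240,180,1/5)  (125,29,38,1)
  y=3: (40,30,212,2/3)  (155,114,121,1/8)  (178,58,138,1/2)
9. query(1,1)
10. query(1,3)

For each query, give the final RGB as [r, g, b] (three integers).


(1,2) stack=L1,L2,L3; from [0,0,0]:
after L1 α=1/2: [13/2, 3, 3]
after L2 α=1/6: [127/4, 95/6, 130/3]
after L3 α=6/7: [991/28, 8303/42, 976/21]
= [35, 198, 46]

(2,0) stack=L1,L2,L3; from [0,0,0]:
after L1 α=1: [200, 140, 66]
after L2 α=1/6: [625/3, 443/3, 125/2]
after L3 α=3/4: [1379/6, 284/3, 365/8]
→ [230, 95, 46]

(2,3) stack=L1,L2,L3; from [0,0,0]:
L1 α=1/2: [139/2, 116, 12]
L2 α=1/3: [169/3, 467/3, 46]
L3 α=1/2: [311/3, 719/6, 32]
rounded: [104, 120, 32]

(1,1) stack=L1,L2,L4; from [0,0,0]:
+L1 (α=3/5) → [429/5, 297/5, 714/5]
+L2 (α=2/5) → [1557/25, 1261/25, 3112/25]
+L4 (α=1/3) → [7414/75, 6847/75, 12599/75]
rounded: [99, 91, 168]

(1,3) stack=L1,L2,L4; from [0,0,0]:
L1 α=0: [0, 0, 0]
L2 α=4/5: [432/5, 644/5, 104/5]
L4 α=1/8: [3799/40, 2539/20, 1333/40]
rounded: [95, 127, 33]


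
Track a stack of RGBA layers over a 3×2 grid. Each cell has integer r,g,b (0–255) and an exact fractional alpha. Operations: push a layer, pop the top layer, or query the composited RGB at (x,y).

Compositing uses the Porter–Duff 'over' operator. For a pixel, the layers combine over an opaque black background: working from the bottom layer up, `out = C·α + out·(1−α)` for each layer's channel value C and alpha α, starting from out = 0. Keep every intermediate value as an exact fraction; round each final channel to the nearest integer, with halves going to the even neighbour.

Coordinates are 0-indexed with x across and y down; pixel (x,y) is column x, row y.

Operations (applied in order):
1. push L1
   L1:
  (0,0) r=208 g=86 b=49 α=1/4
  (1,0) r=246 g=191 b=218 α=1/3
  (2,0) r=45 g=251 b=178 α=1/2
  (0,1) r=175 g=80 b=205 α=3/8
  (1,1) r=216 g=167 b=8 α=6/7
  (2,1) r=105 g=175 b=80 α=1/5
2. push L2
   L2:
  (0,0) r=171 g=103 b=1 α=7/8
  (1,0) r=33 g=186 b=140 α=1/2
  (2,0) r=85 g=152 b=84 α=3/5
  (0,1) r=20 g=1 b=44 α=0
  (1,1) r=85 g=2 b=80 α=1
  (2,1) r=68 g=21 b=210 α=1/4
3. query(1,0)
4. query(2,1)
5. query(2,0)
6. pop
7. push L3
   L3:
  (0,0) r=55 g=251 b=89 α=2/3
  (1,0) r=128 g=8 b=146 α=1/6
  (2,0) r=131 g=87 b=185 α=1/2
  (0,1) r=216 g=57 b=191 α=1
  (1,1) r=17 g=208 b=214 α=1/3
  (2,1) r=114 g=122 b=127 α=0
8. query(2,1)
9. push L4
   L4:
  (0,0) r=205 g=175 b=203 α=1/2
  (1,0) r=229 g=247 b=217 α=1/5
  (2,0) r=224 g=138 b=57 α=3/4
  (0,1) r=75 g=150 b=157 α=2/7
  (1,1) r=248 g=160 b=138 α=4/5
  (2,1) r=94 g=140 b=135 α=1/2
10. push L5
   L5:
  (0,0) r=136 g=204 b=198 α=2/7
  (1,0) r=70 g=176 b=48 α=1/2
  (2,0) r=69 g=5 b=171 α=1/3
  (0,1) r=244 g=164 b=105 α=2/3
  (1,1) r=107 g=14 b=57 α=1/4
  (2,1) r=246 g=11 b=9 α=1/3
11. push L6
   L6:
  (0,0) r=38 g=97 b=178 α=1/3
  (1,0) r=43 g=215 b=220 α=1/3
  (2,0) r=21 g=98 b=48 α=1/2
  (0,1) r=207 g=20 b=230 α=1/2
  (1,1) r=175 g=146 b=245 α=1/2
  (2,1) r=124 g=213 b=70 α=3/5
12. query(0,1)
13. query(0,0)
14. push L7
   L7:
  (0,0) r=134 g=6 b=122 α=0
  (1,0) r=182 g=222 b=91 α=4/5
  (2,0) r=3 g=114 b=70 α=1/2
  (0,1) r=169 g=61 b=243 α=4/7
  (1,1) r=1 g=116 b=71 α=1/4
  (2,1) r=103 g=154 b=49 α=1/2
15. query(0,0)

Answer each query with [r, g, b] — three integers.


query (1,0) [L1,L2] — begin 0,0,0
L1 α=1/3: [82, 191/3, 218/3]
L2 α=1/2: [115/2, 749/6, 319/3]
rounded: [58, 125, 106]

query (2,1) [L1,L2] — begin 0,0,0
after L1 α=1/5: [21, 35, 16]
after L2 α=1/4: [131/4, 63/2, 129/2]
= [33, 32, 64]

query (2,0) [L1,L2] — begin 0,0,0
L1 α=1/2: [45/2, 251/2, 89]
L2 α=3/5: [60, 707/5, 86]
rounded: [60, 141, 86]

(2,1) stack=L1,L3; from [0,0,0]:
L1 α=1/5: [21, 35, 16]
L3 α=0: [21, 35, 16]
→ [21, 35, 16]

(0,1) stack=L1,L3,L4,L5,L6; from [0,0,0]:
after L1 α=3/8: [525/8, 30, 615/8]
after L3 α=1: [216, 57, 191]
after L4 α=2/7: [1230/7, 585/7, 1269/7]
after L5 α=2/3: [4646/21, 2881/21, 913/7]
after L6 α=1/2: [8993/42, 3301/42, 2523/14]
= [214, 79, 180]

query (0,0) [L1,L3,L4,L5,L6] — begin 0,0,0
after L1 α=1/4: [52, 43/2, 49/4]
after L3 α=2/3: [54, 349/2, 761/12]
after L4 α=1/2: [259/2, 699/4, 3197/24]
after L5 α=2/7: [1839/14, 5127/28, 25489/168]
after L6 α=1/3: [2105/21, 6485/42, 40441/252]
= [100, 154, 160]

at x=0,y=0 over L1,L3,L4,L5,L6,L7:
L1 α=1/4: [52, 43/2, 49/4]
L3 α=2/3: [54, 349/2, 761/12]
L4 α=1/2: [259/2, 699/4, 3197/24]
L5 α=2/7: [1839/14, 5127/28, 25489/168]
L6 α=1/3: [2105/21, 6485/42, 40441/252]
L7 α=0: [2105/21, 6485/42, 40441/252]
rounded: [100, 154, 160]


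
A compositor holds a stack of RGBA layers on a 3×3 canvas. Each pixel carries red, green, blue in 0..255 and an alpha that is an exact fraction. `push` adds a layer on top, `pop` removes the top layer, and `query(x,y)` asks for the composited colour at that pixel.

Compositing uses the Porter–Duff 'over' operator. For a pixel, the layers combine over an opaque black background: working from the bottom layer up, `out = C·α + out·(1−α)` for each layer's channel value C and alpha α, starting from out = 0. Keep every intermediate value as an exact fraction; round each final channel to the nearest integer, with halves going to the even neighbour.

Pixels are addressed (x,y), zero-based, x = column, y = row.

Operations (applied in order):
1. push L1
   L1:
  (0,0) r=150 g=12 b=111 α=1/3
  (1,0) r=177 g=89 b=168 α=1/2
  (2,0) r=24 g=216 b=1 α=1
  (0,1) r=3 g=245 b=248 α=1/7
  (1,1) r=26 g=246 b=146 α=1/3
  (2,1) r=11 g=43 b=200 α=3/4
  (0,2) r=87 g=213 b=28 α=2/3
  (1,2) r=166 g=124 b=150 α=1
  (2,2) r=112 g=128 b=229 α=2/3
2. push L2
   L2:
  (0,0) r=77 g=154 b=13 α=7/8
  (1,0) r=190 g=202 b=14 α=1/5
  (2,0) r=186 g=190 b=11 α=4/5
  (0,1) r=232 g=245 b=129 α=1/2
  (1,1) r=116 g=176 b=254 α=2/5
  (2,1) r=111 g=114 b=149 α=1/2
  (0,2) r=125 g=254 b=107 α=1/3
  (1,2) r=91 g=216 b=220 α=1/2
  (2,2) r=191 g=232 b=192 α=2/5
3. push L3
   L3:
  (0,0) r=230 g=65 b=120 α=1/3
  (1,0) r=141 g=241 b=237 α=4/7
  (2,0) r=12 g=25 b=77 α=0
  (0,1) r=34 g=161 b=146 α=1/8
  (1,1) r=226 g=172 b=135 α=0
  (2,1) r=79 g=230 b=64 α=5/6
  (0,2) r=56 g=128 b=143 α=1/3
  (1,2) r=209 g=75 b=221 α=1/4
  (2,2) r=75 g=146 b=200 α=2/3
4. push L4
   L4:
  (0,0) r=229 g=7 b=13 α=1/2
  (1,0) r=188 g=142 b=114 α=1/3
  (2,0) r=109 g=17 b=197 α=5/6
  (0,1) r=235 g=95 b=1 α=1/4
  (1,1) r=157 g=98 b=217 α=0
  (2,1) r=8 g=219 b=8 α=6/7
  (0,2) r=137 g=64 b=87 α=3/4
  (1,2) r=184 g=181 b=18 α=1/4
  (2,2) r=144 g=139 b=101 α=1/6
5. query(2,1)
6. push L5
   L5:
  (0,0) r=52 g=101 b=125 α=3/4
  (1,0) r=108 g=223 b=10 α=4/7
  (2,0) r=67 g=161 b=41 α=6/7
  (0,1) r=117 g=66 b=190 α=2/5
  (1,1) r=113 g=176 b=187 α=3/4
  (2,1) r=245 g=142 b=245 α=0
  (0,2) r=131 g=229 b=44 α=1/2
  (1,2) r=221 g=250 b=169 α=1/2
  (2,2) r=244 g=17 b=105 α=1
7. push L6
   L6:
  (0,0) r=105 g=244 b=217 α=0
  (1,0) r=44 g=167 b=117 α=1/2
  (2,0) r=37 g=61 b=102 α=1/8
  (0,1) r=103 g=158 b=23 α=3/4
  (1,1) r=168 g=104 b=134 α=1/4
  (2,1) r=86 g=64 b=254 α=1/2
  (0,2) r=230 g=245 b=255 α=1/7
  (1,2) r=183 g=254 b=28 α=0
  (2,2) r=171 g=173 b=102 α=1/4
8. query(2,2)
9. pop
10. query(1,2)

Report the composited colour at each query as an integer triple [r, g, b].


query (2,1) [L1,L2,L3,L4] — begin 0,0,0
after L1 α=3/4: [33/4, 129/4, 150]
after L2 α=1/2: [477/8, 585/8, 299/2]
after L3 α=5/6: [3637/48, 9785/48, 313/4]
after L4 α=6/7: [5941/336, 72857/336, 505/28]
→ [18, 217, 18]

(2,2) stack=L1,L2,L3,L4,L5,L6; from [0,0,0]:
+L1 (α=2/3) → [224/3, 256/3, 458/3]
+L2 (α=2/5) → [606/5, 144, 842/5]
+L3 (α=2/3) → [452/5, 436/3, 2842/15]
+L4 (α=1/6) → [298/3, 2597/18, 3145/18]
+L5 (α=1) → [244, 17, 105]
+L6 (α=1/4) → [903/4, 56, 417/4]
rounded: [226, 56, 104]

query (1,2) [L1,L2,L3,L4,L5] — begin 0,0,0
after L1 α=1: [166, 124, 150]
after L2 α=1/2: [257/2, 170, 185]
after L3 α=1/4: [1189/8, 585/4, 194]
after L4 α=1/4: [5039/32, 2479/16, 150]
after L5 α=1/2: [12111/64, 6479/32, 319/2]
rounded: [189, 202, 160]


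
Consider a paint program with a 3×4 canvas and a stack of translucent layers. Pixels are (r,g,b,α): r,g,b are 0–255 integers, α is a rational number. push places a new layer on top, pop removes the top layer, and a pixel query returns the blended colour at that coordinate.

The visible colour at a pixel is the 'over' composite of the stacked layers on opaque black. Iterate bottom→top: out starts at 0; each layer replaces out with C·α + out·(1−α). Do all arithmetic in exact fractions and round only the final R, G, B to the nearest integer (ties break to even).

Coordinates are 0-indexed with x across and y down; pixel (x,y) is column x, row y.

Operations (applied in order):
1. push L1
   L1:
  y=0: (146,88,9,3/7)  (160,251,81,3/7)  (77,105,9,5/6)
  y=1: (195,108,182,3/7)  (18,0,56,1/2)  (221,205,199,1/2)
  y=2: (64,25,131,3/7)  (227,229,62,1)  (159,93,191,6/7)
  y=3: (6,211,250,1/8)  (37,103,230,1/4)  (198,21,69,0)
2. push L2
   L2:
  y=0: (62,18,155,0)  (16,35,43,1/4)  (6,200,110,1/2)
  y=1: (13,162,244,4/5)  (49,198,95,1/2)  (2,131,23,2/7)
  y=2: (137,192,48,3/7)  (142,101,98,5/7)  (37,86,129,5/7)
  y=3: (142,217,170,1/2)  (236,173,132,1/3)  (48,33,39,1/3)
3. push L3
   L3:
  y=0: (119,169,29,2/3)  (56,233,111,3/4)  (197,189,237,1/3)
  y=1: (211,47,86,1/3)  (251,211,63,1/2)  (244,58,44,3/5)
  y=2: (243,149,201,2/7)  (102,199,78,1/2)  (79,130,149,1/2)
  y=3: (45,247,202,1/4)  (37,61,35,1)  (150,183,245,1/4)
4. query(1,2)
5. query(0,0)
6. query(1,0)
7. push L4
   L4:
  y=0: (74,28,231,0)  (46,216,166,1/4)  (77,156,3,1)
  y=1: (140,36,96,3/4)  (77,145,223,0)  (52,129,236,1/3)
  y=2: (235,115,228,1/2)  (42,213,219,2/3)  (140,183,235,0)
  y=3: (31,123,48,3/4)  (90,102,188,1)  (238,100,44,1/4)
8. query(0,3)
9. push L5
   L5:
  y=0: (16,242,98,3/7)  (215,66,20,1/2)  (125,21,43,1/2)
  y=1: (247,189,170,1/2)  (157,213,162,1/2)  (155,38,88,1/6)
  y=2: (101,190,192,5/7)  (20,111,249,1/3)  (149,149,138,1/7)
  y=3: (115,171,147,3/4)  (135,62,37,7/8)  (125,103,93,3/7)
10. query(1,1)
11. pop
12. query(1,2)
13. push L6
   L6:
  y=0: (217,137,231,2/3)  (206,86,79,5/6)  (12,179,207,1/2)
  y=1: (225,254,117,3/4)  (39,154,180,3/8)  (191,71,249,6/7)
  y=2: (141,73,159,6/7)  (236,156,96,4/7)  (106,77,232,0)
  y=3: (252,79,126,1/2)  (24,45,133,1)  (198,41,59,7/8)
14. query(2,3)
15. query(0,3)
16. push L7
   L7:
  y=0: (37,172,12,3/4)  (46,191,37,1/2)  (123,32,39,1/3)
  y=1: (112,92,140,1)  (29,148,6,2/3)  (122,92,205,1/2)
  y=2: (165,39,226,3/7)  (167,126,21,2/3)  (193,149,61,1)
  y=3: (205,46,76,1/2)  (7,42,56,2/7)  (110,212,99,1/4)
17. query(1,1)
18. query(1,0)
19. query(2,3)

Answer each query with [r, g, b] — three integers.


(1,2) stack=L1,L2,L3; from [0,0,0]:
after L1 α=1: [227, 229, 62]
after L2 α=5/7: [1164/7, 963/7, 614/7]
after L3 α=1/2: [939/7, 1178/7, 580/7]
→ [134, 168, 83]

query (0,0) [L1,L2,L3] — begin 0,0,0
+L1 (α=3/7) → [438/7, 264/7, 27/7]
+L2 (α=0) → [438/7, 264/7, 27/7]
+L3 (α=2/3) → [2104/21, 2630/21, 433/21]
= [100, 125, 21]

query (1,0) [L1,L2,L3] — begin 0,0,0
+L1 (α=3/7) → [480/7, 753/7, 243/7]
+L2 (α=1/4) → [388/7, 626/7, 515/14]
+L3 (α=3/4) → [391/7, 5519/28, 5177/56]
= [56, 197, 92]

at x=0,y=3 over L1,L2,L3,L4:
L1 α=1/8: [3/4, 211/8, 125/4]
L2 α=1/2: [571/8, 1947/16, 805/8]
L3 α=1/4: [2073/32, 9793/64, 4031/32]
L4 α=3/4: [5049/128, 33409/256, 8639/128]
→ [39, 131, 67]

at x=1,y=1 over L1,L2,L3,L4,L5:
after L1 α=1/2: [9, 0, 28]
after L2 α=1/2: [29, 99, 123/2]
after L3 α=1/2: [140, 155, 249/4]
after L4 α=0: [140, 155, 249/4]
after L5 α=1/2: [297/2, 184, 897/8]
→ [148, 184, 112]

query (1,2) [L1,L2,L3,L4] — begin 0,0,0
+L1 (α=1) → [227, 229, 62]
+L2 (α=5/7) → [1164/7, 963/7, 614/7]
+L3 (α=1/2) → [939/7, 1178/7, 580/7]
+L4 (α=2/3) → [509/7, 4160/21, 3646/21]
→ [73, 198, 174]

at x=2,y=3 over L1,L2,L3,L4,L6:
L1 α=0: [0, 0, 0]
L2 α=1/3: [16, 11, 13]
L3 α=1/4: [99/2, 54, 71]
L4 α=1/4: [773/8, 131/2, 257/4]
L6 α=7/8: [11861/64, 705/16, 1909/32]
→ [185, 44, 60]

at x=0,y=3 over L1,L2,L3,L4,L6:
L1 α=1/8: [3/4, 211/8, 125/4]
L2 α=1/2: [571/8, 1947/16, 805/8]
L3 α=1/4: [2073/32, 9793/64, 4031/32]
L4 α=3/4: [5049/128, 33409/256, 8639/128]
L6 α=1/2: [37305/256, 53633/512, 24767/256]
→ [146, 105, 97]

at x=1,y=1 over L1,L2,L3,L4,L6,L7:
after L1 α=1/2: [9, 0, 28]
after L2 α=1/2: [29, 99, 123/2]
after L3 α=1/2: [140, 155, 249/4]
after L4 α=0: [140, 155, 249/4]
after L6 α=3/8: [817/8, 1237/8, 3405/32]
after L7 α=2/3: [427/8, 3605/24, 1263/32]
→ [53, 150, 39]

at x=1,y=0 over L1,L2,L3,L4,L6,L7:
+L1 (α=3/7) → [480/7, 753/7, 243/7]
+L2 (α=1/4) → [388/7, 626/7, 515/14]
+L3 (α=3/4) → [391/7, 5519/28, 5177/56]
+L4 (α=1/4) → [1495/28, 22605/112, 24827/224]
+L6 (α=5/6) → [30335/168, 70765/672, 37769/448]
+L7 (α=1/2) → [38063/336, 199117/1344, 54345/896]
= [113, 148, 61]

(2,3) stack=L1,L2,L3,L4,L6,L7; from [0,0,0]:
+L1 (α=0) → [0, 0, 0]
+L2 (α=1/3) → [16, 11, 13]
+L3 (α=1/4) → [99/2, 54, 71]
+L4 (α=1/4) → [773/8, 131/2, 257/4]
+L6 (α=7/8) → [11861/64, 705/16, 1909/32]
+L7 (α=1/4) → [42623/256, 5507/64, 8895/128]
rounded: [166, 86, 69]


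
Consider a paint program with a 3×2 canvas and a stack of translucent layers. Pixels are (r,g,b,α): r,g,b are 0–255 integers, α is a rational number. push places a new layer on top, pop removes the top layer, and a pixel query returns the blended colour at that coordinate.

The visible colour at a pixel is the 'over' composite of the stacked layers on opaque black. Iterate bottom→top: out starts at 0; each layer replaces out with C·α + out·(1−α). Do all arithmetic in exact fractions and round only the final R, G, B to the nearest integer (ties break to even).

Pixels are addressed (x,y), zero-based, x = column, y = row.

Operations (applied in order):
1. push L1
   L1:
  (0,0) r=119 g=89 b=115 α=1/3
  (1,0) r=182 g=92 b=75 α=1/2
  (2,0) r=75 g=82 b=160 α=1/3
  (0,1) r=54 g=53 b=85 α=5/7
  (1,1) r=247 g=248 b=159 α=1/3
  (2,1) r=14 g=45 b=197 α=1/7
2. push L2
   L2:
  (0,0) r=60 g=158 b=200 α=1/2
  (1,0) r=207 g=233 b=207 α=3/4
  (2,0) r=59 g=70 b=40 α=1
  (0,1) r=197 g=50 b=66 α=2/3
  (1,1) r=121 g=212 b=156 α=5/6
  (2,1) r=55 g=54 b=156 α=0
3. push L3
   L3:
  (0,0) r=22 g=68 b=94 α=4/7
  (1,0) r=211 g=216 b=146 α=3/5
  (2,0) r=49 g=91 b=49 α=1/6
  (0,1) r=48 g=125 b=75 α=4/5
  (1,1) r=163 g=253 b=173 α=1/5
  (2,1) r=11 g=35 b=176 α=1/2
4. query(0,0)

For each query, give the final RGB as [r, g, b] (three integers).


query (0,0) [L1,L2,L3] — begin 0,0,0
L1 α=1/3: [119/3, 89/3, 115/3]
L2 α=1/2: [299/6, 563/6, 715/6]
L3 α=4/7: [475/14, 1107/14, 1467/14]
= [34, 79, 105]


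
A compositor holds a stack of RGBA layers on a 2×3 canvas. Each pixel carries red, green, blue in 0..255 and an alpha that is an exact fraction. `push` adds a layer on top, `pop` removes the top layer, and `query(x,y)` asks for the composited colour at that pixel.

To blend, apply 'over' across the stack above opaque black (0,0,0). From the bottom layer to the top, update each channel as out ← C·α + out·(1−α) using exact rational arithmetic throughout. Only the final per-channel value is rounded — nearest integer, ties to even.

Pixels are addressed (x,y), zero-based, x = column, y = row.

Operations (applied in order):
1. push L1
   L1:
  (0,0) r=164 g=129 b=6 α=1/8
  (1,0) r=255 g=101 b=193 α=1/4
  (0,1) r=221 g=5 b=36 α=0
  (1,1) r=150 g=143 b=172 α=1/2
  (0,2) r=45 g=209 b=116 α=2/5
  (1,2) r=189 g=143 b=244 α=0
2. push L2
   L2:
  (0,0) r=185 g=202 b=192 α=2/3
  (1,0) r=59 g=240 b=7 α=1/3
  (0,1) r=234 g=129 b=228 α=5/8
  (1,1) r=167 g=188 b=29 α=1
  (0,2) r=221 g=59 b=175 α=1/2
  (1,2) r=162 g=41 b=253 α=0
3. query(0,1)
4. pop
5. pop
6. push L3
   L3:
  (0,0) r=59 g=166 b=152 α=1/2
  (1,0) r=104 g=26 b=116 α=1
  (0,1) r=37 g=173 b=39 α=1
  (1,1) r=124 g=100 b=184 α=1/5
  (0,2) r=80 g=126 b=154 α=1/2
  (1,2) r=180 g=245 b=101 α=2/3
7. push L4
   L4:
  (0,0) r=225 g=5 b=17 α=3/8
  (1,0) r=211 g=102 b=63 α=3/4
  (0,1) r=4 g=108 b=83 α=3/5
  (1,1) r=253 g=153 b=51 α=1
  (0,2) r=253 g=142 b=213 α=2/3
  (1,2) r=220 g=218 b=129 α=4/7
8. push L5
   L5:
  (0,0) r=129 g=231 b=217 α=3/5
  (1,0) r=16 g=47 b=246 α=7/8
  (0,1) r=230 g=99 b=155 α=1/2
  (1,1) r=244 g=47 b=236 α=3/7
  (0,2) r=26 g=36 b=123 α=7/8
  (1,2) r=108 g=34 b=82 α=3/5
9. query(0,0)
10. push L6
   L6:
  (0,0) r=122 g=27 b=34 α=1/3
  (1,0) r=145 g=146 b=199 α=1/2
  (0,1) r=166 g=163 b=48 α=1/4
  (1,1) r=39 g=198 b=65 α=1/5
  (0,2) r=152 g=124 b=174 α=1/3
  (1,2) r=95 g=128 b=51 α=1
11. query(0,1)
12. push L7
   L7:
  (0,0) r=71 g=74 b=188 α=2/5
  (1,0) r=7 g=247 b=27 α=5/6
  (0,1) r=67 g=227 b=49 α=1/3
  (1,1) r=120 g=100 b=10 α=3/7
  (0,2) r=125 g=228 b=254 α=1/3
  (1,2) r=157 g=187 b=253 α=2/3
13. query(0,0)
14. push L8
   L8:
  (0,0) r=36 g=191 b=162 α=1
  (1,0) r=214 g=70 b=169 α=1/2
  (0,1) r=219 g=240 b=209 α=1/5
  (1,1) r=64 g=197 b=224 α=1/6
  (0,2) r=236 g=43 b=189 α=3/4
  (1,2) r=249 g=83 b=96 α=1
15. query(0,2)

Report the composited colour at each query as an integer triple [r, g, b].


(0,1) stack=L1,L2; from [0,0,0]:
L1 α=0: [0, 0, 0]
L2 α=5/8: [585/4, 645/8, 285/2]
rounded: [146, 81, 142]

(0,0) stack=L3,L4,L5; from [0,0,0]:
L3 α=1/2: [59/2, 83, 76]
L4 α=3/8: [1645/16, 215/4, 431/8]
L5 α=3/5: [4741/40, 1601/10, 607/4]
= [119, 160, 152]

(0,1) stack=L3,L4,L5,L6; from [0,0,0]:
L3 α=1: [37, 173, 39]
L4 α=3/5: [86/5, 134, 327/5]
L5 α=1/2: [618/5, 233/2, 551/5]
L6 α=1/4: [671/5, 1025/8, 1893/20]
→ [134, 128, 95]

at x=0,y=0 over L3,L4,L5,L6,L7:
L3 α=1/2: [59/2, 83, 76]
L4 α=3/8: [1645/16, 215/4, 431/8]
L5 α=3/5: [4741/40, 1601/10, 607/4]
L6 α=1/3: [7181/60, 1736/15, 225/2]
L7 α=2/5: [10021/100, 2476/25, 1427/10]
rounded: [100, 99, 143]

(0,2) stack=L3,L4,L5,L6,L7,L8; from [0,0,0]:
after L3 α=1/2: [40, 63, 77]
after L4 α=2/3: [182, 347/3, 503/3]
after L5 α=7/8: [91/2, 1103/24, 1543/12]
after L6 α=1/3: [81, 2591/36, 2587/18]
after L7 α=1/3: [287/3, 6695/54, 4873/27]
after L8 α=3/4: [2411/12, 13661/216, 10091/54]
= [201, 63, 187]


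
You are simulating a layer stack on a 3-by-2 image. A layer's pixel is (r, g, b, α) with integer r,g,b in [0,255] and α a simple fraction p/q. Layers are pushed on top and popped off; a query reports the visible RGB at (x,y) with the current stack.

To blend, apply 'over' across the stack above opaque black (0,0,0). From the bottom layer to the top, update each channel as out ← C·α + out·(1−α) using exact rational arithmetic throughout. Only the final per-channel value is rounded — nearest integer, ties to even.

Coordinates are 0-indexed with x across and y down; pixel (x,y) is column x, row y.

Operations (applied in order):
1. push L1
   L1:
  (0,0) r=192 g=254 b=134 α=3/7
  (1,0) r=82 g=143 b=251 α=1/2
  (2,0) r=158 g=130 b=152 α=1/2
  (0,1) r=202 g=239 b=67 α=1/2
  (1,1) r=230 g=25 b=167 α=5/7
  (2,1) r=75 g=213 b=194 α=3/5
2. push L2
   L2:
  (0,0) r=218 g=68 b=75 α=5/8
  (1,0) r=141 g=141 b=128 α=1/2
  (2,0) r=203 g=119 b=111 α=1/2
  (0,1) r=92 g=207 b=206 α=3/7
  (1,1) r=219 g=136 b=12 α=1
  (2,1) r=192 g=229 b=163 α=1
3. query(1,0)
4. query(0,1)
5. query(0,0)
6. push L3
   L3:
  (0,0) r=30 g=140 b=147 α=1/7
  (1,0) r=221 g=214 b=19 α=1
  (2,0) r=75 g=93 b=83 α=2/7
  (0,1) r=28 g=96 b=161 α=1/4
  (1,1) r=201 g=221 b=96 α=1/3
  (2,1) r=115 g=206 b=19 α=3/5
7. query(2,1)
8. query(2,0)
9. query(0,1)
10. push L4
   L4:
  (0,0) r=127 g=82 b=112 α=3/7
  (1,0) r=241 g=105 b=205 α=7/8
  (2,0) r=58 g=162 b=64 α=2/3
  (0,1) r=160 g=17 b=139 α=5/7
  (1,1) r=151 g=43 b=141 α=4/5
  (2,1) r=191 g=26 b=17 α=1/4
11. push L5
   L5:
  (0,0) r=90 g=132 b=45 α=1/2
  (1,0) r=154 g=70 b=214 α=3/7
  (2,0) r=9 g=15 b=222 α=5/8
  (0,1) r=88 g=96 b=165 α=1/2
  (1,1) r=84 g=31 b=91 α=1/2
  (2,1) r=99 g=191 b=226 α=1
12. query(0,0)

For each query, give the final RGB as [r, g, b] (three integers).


query (1,0) [L1,L2] — begin 0,0,0
after L1 α=1/2: [41, 143/2, 251/2]
after L2 α=1/2: [91, 425/4, 507/4]
rounded: [91, 106, 127]

query (0,1) [L1,L2] — begin 0,0,0
after L1 α=1/2: [101, 239/2, 67/2]
after L2 α=3/7: [680/7, 157, 752/7]
= [97, 157, 107]

at x=0,y=0 over L1,L2:
after L1 α=3/7: [576/7, 762/7, 402/7]
after L2 α=5/8: [4679/28, 2333/28, 3831/56]
= [167, 83, 68]

(2,1) stack=L1,L2,L3; from [0,0,0]:
after L1 α=3/5: [45, 639/5, 582/5]
after L2 α=1: [192, 229, 163]
after L3 α=3/5: [729/5, 1076/5, 383/5]
rounded: [146, 215, 77]

at x=2,y=0 over L1,L2,L3:
after L1 α=1/2: [79, 65, 76]
after L2 α=1/2: [141, 92, 187/2]
after L3 α=2/7: [855/7, 646/7, 181/2]
rounded: [122, 92, 90]

query (0,1) [L1,L2,L3] — begin 0,0,0
+L1 (α=1/2) → [101, 239/2, 67/2]
+L2 (α=3/7) → [680/7, 157, 752/7]
+L3 (α=1/4) → [559/7, 567/4, 3383/28]
rounded: [80, 142, 121]

at x=0,y=0 over L1,L2,L3,L4,L5:
after L1 α=3/7: [576/7, 762/7, 402/7]
after L2 α=5/8: [4679/28, 2333/28, 3831/56]
after L3 α=1/7: [14457/98, 8959/98, 15609/196]
after L4 α=3/7: [47583/343, 29972/343, 32073/343]
after L5 α=1/2: [78453/686, 37624/343, 23754/343]
→ [114, 110, 69]
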